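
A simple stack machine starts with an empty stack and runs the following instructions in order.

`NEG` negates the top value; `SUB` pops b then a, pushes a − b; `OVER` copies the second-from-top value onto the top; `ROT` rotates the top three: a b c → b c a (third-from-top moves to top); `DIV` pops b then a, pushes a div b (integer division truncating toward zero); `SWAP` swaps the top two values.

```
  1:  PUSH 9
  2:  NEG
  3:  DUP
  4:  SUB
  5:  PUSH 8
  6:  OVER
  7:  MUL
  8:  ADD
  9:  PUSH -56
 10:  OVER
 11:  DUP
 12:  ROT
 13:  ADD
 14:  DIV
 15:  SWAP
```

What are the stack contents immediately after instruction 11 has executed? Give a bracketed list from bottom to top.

PUSH 9    9
NEG       -9
DUP       -9 -9
SUB       0
PUSH 8    0 8
OVER      0 8 0
MUL       0 0
ADD       0
PUSH -56  0 -56
OVER      0 -56 0
DUP       0 -56 0 0

[0, -56, 0, 0]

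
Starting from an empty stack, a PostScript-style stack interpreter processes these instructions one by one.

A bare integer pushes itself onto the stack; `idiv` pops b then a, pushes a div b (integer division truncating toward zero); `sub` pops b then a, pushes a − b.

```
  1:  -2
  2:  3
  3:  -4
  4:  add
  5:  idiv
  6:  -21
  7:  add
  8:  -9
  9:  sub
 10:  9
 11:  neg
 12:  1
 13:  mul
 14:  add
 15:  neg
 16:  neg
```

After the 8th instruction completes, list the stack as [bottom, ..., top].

[-19, -9]

-2   : -2
3    : -2 3
-4   : -2 3 -4
add  : -2 -1
idiv : 2
-21  : 2 -21
add  : -19
-9   : -19 -9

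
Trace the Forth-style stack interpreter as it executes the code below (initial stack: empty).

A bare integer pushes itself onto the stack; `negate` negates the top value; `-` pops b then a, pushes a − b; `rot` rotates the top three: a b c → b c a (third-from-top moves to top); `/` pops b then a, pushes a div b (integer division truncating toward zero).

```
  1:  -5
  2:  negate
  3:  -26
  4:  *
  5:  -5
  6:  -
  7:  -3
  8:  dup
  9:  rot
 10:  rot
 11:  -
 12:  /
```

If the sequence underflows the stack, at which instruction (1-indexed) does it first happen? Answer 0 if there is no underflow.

0

-5     : [-5]
negate : [5]
-26    : [5, -26]
*      : [-130]
-5     : [-130, -5]
-      : [-125]
-3     : [-125, -3]
dup    : [-125, -3, -3]
rot    : [-3, -3, -125]
rot    : [-3, -125, -3]
-      : [-3, -122]
/      : [0]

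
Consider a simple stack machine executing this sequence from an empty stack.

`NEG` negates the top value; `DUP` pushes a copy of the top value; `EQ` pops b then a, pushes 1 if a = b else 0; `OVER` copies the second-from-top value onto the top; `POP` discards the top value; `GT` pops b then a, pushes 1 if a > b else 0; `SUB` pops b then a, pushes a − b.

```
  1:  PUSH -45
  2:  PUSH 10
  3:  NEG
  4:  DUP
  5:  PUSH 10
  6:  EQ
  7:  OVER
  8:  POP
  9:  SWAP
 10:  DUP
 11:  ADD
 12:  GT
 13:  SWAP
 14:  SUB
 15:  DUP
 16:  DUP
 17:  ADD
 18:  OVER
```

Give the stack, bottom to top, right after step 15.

PUSH -45 → [-45]
PUSH 10  → [-45, 10]
NEG      → [-45, -10]
DUP      → [-45, -10, -10]
PUSH 10  → [-45, -10, -10, 10]
EQ       → [-45, -10, 0]
OVER     → [-45, -10, 0, -10]
POP      → [-45, -10, 0]
SWAP     → [-45, 0, -10]
DUP      → [-45, 0, -10, -10]
ADD      → [-45, 0, -20]
GT       → [-45, 1]
SWAP     → [1, -45]
SUB      → [46]
DUP      → [46, 46]

[46, 46]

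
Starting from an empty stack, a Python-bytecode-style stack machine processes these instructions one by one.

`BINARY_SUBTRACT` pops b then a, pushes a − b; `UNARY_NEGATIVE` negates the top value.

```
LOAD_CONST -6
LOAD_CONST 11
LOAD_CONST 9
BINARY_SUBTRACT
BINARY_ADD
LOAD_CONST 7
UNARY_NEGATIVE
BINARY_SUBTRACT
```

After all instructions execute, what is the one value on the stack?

3

LOAD_CONST -6   → -6
LOAD_CONST 11   → -6 11
LOAD_CONST 9    → -6 11 9
BINARY_SUBTRACT → -6 2
BINARY_ADD      → -4
LOAD_CONST 7    → -4 7
UNARY_NEGATIVE  → -4 -7
BINARY_SUBTRACT → 3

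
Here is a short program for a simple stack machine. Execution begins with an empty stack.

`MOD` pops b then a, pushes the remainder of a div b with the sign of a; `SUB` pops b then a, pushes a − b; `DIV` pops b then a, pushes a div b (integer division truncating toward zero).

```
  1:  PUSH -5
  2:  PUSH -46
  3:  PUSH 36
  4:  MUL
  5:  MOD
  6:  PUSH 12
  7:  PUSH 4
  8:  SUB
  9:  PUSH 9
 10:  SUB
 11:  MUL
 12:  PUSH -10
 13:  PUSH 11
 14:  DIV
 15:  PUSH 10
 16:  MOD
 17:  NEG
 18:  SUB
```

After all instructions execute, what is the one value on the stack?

PUSH -5   -5
PUSH -46  -5 -46
PUSH 36   -5 -46 36
MUL       -5 -1656
MOD       -5
PUSH 12   -5 12
PUSH 4    -5 12 4
SUB       -5 8
PUSH 9    -5 8 9
SUB       -5 -1
MUL       5
PUSH -10  5 -10
PUSH 11   5 -10 11
DIV       5 0
PUSH 10   5 0 10
MOD       5 0
NEG       5 0
SUB       5

5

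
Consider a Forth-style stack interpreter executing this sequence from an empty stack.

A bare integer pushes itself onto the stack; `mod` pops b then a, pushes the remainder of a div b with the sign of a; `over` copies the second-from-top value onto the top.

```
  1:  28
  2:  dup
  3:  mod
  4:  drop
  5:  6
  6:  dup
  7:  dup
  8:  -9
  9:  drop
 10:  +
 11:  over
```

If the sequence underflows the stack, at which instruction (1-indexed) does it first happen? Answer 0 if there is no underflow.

28    28
dup   28 28
mod   0
drop  (empty)
6     6
dup   6 6
dup   6 6 6
-9    6 6 6 -9
drop  6 6 6
+     6 12
over  6 12 6

0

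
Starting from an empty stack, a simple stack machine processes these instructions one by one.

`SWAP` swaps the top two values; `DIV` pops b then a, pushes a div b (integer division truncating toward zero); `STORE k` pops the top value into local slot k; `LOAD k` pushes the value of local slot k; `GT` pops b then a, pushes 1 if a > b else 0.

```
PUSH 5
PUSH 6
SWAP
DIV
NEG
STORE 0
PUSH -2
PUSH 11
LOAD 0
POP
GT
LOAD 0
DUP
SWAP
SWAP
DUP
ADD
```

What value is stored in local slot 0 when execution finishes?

PUSH 5  -> [5]
PUSH 6  -> [5, 6]
SWAP    -> [6, 5]
DIV     -> [1]
NEG     -> [-1]
STORE 0 -> []
PUSH -2 -> [-2]
PUSH 11 -> [-2, 11]
LOAD 0  -> [-2, 11, -1]
POP     -> [-2, 11]
GT      -> [0]
LOAD 0  -> [0, -1]
DUP     -> [0, -1, -1]
SWAP    -> [0, -1, -1]
SWAP    -> [0, -1, -1]
DUP     -> [0, -1, -1, -1]
ADD     -> [0, -1, -2]

-1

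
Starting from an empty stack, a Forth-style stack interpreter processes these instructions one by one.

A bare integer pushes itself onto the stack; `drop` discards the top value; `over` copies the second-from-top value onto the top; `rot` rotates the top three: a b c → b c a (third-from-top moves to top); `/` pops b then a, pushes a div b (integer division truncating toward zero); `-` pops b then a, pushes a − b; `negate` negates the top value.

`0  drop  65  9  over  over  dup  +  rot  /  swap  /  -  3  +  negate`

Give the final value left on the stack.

0      : [0]
drop   : []
65     : [65]
9      : [65, 9]
over   : [65, 9, 65]
over   : [65, 9, 65, 9]
dup    : [65, 9, 65, 9, 9]
+      : [65, 9, 65, 18]
rot    : [65, 65, 18, 9]
/      : [65, 65, 2]
swap   : [65, 2, 65]
/      : [65, 0]
-      : [65]
3      : [65, 3]
+      : [68]
negate : [-68]

-68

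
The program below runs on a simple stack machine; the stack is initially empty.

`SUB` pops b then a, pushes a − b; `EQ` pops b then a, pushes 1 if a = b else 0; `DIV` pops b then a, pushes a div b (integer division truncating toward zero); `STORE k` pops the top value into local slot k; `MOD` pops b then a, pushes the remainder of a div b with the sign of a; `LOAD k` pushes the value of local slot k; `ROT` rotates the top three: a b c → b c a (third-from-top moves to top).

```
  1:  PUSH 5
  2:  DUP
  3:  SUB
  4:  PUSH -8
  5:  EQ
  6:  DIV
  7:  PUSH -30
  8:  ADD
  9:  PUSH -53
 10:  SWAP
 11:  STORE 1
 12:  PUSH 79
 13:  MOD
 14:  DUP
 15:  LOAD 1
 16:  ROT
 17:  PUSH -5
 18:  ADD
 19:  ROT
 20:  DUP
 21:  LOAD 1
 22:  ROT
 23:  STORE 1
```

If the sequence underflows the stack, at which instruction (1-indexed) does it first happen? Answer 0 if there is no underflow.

6

PUSH 5   5
DUP      5 5
SUB      0
PUSH -8  0 -8
EQ       0
DIV  — needs 2 operands, stack has 1 → underflow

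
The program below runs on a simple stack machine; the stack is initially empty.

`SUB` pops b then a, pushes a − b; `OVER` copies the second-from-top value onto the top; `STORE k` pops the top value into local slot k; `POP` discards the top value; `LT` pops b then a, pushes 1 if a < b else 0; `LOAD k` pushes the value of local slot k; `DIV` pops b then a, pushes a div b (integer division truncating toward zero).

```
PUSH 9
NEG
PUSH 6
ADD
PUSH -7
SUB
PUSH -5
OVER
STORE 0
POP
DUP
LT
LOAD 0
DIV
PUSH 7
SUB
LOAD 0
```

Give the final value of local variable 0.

PUSH 9  -> [9]
NEG     -> [-9]
PUSH 6  -> [-9, 6]
ADD     -> [-3]
PUSH -7 -> [-3, -7]
SUB     -> [4]
PUSH -5 -> [4, -5]
OVER    -> [4, -5, 4]
STORE 0 -> [4, -5]
POP     -> [4]
DUP     -> [4, 4]
LT      -> [0]
LOAD 0  -> [0, 4]
DIV     -> [0]
PUSH 7  -> [0, 7]
SUB     -> [-7]
LOAD 0  -> [-7, 4]

4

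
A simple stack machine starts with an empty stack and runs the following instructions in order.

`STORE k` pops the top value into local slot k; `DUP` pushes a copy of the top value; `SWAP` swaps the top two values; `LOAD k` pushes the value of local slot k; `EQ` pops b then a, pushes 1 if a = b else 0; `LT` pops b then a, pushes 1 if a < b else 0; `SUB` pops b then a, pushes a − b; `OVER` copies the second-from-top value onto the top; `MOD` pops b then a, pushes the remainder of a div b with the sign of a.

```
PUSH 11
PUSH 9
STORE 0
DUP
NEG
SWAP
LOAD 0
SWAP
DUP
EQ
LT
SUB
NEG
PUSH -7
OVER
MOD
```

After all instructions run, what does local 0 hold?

PUSH 11 → [11]
PUSH 9  → [11, 9]
STORE 0 → [11]
DUP     → [11, 11]
NEG     → [11, -11]
SWAP    → [-11, 11]
LOAD 0  → [-11, 11, 9]
SWAP    → [-11, 9, 11]
DUP     → [-11, 9, 11, 11]
EQ      → [-11, 9, 1]
LT      → [-11, 0]
SUB     → [-11]
NEG     → [11]
PUSH -7 → [11, -7]
OVER    → [11, -7, 11]
MOD     → [11, -7]

9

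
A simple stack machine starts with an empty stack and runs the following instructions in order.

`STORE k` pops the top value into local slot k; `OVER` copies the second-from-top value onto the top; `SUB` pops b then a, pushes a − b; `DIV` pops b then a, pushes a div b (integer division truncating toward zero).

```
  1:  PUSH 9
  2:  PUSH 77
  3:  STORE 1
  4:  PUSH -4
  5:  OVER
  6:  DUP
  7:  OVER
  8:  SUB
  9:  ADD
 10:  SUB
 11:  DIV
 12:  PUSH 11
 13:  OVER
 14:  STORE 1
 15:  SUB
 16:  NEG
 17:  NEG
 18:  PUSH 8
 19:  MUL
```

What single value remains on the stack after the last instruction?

PUSH 9  -> [9]
PUSH 77 -> [9, 77]
STORE 1 -> [9]
PUSH -4 -> [9, -4]
OVER    -> [9, -4, 9]
DUP     -> [9, -4, 9, 9]
OVER    -> [9, -4, 9, 9, 9]
SUB     -> [9, -4, 9, 0]
ADD     -> [9, -4, 9]
SUB     -> [9, -13]
DIV     -> [0]
PUSH 11 -> [0, 11]
OVER    -> [0, 11, 0]
STORE 1 -> [0, 11]
SUB     -> [-11]
NEG     -> [11]
NEG     -> [-11]
PUSH 8  -> [-11, 8]
MUL     -> [-88]

-88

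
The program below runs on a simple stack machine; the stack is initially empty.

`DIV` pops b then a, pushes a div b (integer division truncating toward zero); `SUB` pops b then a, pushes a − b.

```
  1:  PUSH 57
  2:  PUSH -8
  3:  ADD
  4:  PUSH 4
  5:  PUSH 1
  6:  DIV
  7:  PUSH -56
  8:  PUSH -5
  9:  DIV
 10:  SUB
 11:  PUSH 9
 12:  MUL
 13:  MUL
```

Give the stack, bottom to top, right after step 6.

[49, 4]

PUSH 57 → 57
PUSH -8 → 57 -8
ADD     → 49
PUSH 4  → 49 4
PUSH 1  → 49 4 1
DIV     → 49 4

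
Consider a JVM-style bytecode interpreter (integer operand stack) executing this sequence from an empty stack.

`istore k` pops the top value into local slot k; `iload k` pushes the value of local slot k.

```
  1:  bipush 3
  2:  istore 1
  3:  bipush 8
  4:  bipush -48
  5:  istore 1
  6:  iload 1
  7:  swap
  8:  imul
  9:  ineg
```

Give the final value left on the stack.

384

bipush 3   → [3]
istore 1   → []
bipush 8   → [8]
bipush -48 → [8, -48]
istore 1   → [8]
iload 1    → [8, -48]
swap       → [-48, 8]
imul       → [-384]
ineg       → [384]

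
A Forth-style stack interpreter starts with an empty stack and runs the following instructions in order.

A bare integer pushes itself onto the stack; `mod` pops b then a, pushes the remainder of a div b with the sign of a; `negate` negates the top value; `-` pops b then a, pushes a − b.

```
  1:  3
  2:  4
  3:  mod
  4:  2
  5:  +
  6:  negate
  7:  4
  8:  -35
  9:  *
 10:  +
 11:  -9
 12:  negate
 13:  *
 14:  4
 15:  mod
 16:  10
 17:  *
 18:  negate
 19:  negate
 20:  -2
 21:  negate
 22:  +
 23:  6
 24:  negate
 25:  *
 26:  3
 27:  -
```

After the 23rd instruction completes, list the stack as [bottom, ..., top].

3       [3]
4       [3, 4]
mod     [3]
2       [3, 2]
+       [5]
negate  [-5]
4       [-5, 4]
-35     [-5, 4, -35]
*       [-5, -140]
+       [-145]
-9      [-145, -9]
negate  [-145, 9]
*       [-1305]
4       [-1305, 4]
mod     [-1]
10      [-1, 10]
*       [-10]
negate  [10]
negate  [-10]
-2      [-10, -2]
negate  [-10, 2]
+       [-8]
6       [-8, 6]

[-8, 6]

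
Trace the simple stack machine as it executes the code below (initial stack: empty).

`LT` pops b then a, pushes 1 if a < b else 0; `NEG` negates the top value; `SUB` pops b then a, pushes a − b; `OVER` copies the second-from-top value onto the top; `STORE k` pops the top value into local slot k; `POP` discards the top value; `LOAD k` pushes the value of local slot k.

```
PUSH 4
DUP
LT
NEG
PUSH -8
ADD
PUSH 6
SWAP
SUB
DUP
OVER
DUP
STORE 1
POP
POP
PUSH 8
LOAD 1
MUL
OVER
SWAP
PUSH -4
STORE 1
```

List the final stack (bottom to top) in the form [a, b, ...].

PUSH 4   [4]
DUP      [4, 4]
LT       [0]
NEG      [0]
PUSH -8  [0, -8]
ADD      [-8]
PUSH 6   [-8, 6]
SWAP     [6, -8]
SUB      [14]
DUP      [14, 14]
OVER     [14, 14, 14]
DUP      [14, 14, 14, 14]
STORE 1  [14, 14, 14]
POP      [14, 14]
POP      [14]
PUSH 8   [14, 8]
LOAD 1   [14, 8, 14]
MUL      [14, 112]
OVER     [14, 112, 14]
SWAP     [14, 14, 112]
PUSH -4  [14, 14, 112, -4]
STORE 1  [14, 14, 112]

[14, 14, 112]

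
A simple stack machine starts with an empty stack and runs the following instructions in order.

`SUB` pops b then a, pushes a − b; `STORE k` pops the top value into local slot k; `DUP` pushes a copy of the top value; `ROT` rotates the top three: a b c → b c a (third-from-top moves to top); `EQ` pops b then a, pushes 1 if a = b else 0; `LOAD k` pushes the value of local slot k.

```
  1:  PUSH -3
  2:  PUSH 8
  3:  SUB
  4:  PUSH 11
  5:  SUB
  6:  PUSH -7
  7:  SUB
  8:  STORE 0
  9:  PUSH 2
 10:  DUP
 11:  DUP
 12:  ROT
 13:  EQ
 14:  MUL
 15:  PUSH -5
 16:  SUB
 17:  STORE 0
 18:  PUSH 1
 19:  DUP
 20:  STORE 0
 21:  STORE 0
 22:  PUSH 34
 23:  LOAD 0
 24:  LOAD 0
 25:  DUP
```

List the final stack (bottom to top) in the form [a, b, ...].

PUSH -3 : [-3]
PUSH 8  : [-3, 8]
SUB     : [-11]
PUSH 11 : [-11, 11]
SUB     : [-22]
PUSH -7 : [-22, -7]
SUB     : [-15]
STORE 0 : []
PUSH 2  : [2]
DUP     : [2, 2]
DUP     : [2, 2, 2]
ROT     : [2, 2, 2]
EQ      : [2, 1]
MUL     : [2]
PUSH -5 : [2, -5]
SUB     : [7]
STORE 0 : []
PUSH 1  : [1]
DUP     : [1, 1]
STORE 0 : [1]
STORE 0 : []
PUSH 34 : [34]
LOAD 0  : [34, 1]
LOAD 0  : [34, 1, 1]
DUP     : [34, 1, 1, 1]

[34, 1, 1, 1]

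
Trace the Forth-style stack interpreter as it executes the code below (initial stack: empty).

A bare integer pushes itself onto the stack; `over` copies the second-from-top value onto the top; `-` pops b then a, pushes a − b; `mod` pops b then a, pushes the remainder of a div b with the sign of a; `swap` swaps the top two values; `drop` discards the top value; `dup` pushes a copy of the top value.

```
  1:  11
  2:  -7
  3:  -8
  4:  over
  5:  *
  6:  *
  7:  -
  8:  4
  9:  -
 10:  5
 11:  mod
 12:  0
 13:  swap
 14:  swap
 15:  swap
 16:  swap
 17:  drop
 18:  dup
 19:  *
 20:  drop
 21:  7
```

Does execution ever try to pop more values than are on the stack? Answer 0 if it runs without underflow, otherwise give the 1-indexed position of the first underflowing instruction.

0

11   : 11
-7   : 11 -7
-8   : 11 -7 -8
over : 11 -7 -8 -7
*    : 11 -7 56
*    : 11 -392
-    : 403
4    : 403 4
-    : 399
5    : 399 5
mod  : 4
0    : 4 0
swap : 0 4
swap : 4 0
swap : 0 4
swap : 4 0
drop : 4
dup  : 4 4
*    : 16
drop : (empty)
7    : 7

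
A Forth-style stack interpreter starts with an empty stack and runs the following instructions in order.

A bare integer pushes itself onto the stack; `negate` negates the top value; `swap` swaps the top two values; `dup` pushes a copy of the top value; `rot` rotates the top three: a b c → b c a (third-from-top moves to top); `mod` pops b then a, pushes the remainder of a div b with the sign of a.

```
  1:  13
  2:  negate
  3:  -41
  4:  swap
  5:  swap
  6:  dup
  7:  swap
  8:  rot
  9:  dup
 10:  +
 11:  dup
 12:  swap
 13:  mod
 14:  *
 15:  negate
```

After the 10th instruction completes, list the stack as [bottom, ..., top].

13     → 13
negate → -13
-41    → -13 -41
swap   → -41 -13
swap   → -13 -41
dup    → -13 -41 -41
swap   → -13 -41 -41
rot    → -41 -41 -13
dup    → -41 -41 -13 -13
+      → -41 -41 -26

[-41, -41, -26]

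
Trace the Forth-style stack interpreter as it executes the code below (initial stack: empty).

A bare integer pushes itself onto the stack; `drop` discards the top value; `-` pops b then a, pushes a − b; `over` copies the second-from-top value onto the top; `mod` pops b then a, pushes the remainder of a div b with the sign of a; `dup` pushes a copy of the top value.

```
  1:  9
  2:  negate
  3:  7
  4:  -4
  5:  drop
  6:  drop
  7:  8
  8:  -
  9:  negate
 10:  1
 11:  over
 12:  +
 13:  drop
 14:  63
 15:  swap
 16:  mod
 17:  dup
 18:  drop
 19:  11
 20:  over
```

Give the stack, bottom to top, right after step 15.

9      -> [9]
negate -> [-9]
7      -> [-9, 7]
-4     -> [-9, 7, -4]
drop   -> [-9, 7]
drop   -> [-9]
8      -> [-9, 8]
-      -> [-17]
negate -> [17]
1      -> [17, 1]
over   -> [17, 1, 17]
+      -> [17, 18]
drop   -> [17]
63     -> [17, 63]
swap   -> [63, 17]

[63, 17]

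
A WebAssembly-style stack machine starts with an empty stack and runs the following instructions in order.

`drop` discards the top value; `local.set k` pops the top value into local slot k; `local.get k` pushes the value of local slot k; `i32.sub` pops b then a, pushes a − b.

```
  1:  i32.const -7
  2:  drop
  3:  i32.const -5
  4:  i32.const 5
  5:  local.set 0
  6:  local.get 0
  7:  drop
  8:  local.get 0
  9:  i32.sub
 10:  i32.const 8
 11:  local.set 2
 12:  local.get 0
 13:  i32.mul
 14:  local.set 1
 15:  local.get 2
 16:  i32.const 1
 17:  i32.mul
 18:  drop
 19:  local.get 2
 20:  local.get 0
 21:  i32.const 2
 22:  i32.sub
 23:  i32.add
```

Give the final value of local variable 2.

i32.const -7 → -7
drop         → (empty)
i32.const -5 → -5
i32.const 5  → -5 5
local.set 0  → -5
local.get 0  → -5 5
drop         → -5
local.get 0  → -5 5
i32.sub      → -10
i32.const 8  → -10 8
local.set 2  → -10
local.get 0  → -10 5
i32.mul      → -50
local.set 1  → (empty)
local.get 2  → 8
i32.const 1  → 8 1
i32.mul      → 8
drop         → (empty)
local.get 2  → 8
local.get 0  → 8 5
i32.const 2  → 8 5 2
i32.sub      → 8 3
i32.add      → 11

8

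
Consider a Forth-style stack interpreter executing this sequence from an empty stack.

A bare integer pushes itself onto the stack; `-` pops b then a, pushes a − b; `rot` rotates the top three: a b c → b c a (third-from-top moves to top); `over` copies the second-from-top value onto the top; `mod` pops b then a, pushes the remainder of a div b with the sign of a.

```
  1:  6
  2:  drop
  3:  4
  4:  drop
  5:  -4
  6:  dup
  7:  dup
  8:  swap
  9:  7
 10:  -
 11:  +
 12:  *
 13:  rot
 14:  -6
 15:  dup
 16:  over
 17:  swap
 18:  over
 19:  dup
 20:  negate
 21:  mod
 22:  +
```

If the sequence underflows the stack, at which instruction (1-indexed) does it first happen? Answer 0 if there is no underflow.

6    → 6
drop → (empty)
4    → 4
drop → (empty)
-4   → -4
dup  → -4 -4
dup  → -4 -4 -4
swap → -4 -4 -4
7    → -4 -4 -4 7
-    → -4 -4 -11
+    → -4 -15
*    → 60
rot  — needs 3 operands, stack has 1 → underflow

13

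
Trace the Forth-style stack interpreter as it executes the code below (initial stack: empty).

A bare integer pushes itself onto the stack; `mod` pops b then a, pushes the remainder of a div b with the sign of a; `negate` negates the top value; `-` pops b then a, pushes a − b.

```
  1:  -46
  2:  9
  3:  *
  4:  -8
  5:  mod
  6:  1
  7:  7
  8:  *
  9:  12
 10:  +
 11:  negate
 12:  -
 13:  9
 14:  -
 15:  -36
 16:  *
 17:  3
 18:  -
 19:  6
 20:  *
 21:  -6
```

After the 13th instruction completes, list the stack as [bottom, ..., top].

[13, 9]

-46    : [-46]
9      : [-46, 9]
*      : [-414]
-8     : [-414, -8]
mod    : [-6]
1      : [-6, 1]
7      : [-6, 1, 7]
*      : [-6, 7]
12     : [-6, 7, 12]
+      : [-6, 19]
negate : [-6, -19]
-      : [13]
9      : [13, 9]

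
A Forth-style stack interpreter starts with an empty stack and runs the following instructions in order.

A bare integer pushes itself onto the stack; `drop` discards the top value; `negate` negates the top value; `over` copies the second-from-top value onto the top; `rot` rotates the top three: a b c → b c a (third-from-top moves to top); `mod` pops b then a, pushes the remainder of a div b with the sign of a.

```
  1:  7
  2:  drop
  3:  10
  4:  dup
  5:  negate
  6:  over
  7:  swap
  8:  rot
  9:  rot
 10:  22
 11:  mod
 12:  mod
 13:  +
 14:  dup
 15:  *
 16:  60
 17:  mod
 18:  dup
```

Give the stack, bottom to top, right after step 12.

[-10, 0]

7      -> 7
drop   -> (empty)
10     -> 10
dup    -> 10 10
negate -> 10 -10
over   -> 10 -10 10
swap   -> 10 10 -10
rot    -> 10 -10 10
rot    -> -10 10 10
22     -> -10 10 10 22
mod    -> -10 10 10
mod    -> -10 0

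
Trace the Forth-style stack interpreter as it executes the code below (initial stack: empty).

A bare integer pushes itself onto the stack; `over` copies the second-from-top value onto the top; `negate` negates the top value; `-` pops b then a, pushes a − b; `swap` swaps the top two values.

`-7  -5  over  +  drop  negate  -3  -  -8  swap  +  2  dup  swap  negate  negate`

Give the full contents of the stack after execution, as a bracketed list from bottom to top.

-7      -7
-5      -7 -5
over    -7 -5 -7
+       -7 -12
drop    -7
negate  7
-3      7 -3
-       10
-8      10 -8
swap    -8 10
+       2
2       2 2
dup     2 2 2
swap    2 2 2
negate  2 2 -2
negate  2 2 2

[2, 2, 2]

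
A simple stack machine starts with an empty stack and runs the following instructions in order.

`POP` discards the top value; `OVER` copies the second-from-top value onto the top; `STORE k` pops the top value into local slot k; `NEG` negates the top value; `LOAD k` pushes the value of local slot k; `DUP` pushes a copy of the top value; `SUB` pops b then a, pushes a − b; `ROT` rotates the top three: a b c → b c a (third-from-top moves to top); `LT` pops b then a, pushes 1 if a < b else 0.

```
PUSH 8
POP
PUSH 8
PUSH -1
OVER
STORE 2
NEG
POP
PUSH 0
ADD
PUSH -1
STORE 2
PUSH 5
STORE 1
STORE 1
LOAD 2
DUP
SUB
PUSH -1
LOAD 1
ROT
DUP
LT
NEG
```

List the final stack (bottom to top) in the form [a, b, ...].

PUSH 8  : [8]
POP     : []
PUSH 8  : [8]
PUSH -1 : [8, -1]
OVER    : [8, -1, 8]
STORE 2 : [8, -1]
NEG     : [8, 1]
POP     : [8]
PUSH 0  : [8, 0]
ADD     : [8]
PUSH -1 : [8, -1]
STORE 2 : [8]
PUSH 5  : [8, 5]
STORE 1 : [8]
STORE 1 : []
LOAD 2  : [-1]
DUP     : [-1, -1]
SUB     : [0]
PUSH -1 : [0, -1]
LOAD 1  : [0, -1, 8]
ROT     : [-1, 8, 0]
DUP     : [-1, 8, 0, 0]
LT      : [-1, 8, 0]
NEG     : [-1, 8, 0]

[-1, 8, 0]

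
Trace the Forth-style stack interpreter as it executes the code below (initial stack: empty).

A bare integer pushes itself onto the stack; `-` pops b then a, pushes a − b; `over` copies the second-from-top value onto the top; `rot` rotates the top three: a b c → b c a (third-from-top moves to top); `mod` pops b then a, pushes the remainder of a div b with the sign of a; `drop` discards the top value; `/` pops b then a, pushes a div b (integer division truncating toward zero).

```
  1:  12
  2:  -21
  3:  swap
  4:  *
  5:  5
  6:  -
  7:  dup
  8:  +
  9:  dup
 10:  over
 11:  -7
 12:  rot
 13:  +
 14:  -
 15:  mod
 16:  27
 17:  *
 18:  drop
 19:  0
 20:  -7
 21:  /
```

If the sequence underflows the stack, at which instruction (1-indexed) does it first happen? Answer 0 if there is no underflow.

12    12
-21   12 -21
swap  -21 12
*     -252
5     -252 5
-     -257
dup   -257 -257
+     -514
dup   -514 -514
over  -514 -514 -514
-7    -514 -514 -514 -7
rot   -514 -514 -7 -514
+     -514 -514 -521
-     -514 7
mod   -3
27    -3 27
*     -81
drop  (empty)
0     0
-7    0 -7
/     0

0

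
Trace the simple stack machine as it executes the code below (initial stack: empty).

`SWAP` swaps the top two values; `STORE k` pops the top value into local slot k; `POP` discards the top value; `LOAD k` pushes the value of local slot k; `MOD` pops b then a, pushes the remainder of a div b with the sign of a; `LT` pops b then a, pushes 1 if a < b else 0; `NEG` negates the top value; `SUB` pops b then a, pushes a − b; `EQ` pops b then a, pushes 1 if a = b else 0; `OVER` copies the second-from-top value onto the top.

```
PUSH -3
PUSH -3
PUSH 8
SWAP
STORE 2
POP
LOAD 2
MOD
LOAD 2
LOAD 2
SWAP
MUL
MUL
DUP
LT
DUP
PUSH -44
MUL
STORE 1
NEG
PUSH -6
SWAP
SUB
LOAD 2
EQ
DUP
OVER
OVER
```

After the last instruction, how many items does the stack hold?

PUSH -3   [-3]
PUSH -3   [-3, -3]
PUSH 8    [-3, -3, 8]
SWAP      [-3, 8, -3]
STORE 2   [-3, 8]
POP       [-3]
LOAD 2    [-3, -3]
MOD       [0]
LOAD 2    [0, -3]
LOAD 2    [0, -3, -3]
SWAP      [0, -3, -3]
MUL       [0, 9]
MUL       [0]
DUP       [0, 0]
LT        [0]
DUP       [0, 0]
PUSH -44  [0, 0, -44]
MUL       [0, 0]
STORE 1   [0]
NEG       [0]
PUSH -6   [0, -6]
SWAP      [-6, 0]
SUB       [-6]
LOAD 2    [-6, -3]
EQ        [0]
DUP       [0, 0]
OVER      [0, 0, 0]
OVER      [0, 0, 0, 0]

4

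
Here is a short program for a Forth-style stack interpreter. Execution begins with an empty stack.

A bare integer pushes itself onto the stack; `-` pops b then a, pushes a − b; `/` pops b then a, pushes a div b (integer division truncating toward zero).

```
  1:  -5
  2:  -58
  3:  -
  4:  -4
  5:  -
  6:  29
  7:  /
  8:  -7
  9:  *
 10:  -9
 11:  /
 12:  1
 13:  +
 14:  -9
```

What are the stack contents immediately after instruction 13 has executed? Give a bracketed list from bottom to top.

[1]

-5  → -5
-58 → -5 -58
-   → 53
-4  → 53 -4
-   → 57
29  → 57 29
/   → 1
-7  → 1 -7
*   → -7
-9  → -7 -9
/   → 0
1   → 0 1
+   → 1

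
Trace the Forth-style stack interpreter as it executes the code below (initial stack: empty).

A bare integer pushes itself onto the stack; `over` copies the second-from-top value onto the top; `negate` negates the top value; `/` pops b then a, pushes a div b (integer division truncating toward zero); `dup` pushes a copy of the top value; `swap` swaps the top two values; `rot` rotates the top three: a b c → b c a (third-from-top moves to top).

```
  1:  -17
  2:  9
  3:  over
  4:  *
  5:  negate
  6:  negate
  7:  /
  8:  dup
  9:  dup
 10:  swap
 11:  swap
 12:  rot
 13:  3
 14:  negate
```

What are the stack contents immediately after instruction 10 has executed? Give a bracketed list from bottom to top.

-17    → [-17]
9      → [-17, 9]
over   → [-17, 9, -17]
*      → [-17, -153]
negate → [-17, 153]
negate → [-17, -153]
/      → [0]
dup    → [0, 0]
dup    → [0, 0, 0]
swap   → [0, 0, 0]

[0, 0, 0]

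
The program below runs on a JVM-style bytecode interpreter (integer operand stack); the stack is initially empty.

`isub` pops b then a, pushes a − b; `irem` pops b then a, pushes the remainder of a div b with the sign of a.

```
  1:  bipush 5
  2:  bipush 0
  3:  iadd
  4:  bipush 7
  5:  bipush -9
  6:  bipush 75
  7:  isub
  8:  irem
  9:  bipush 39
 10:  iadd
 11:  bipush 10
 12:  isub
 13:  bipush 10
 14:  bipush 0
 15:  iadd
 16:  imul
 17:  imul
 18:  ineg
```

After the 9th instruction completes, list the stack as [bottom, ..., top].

[5, 7, 39]

bipush 5  → [5]
bipush 0  → [5, 0]
iadd      → [5]
bipush 7  → [5, 7]
bipush -9 → [5, 7, -9]
bipush 75 → [5, 7, -9, 75]
isub      → [5, 7, -84]
irem      → [5, 7]
bipush 39 → [5, 7, 39]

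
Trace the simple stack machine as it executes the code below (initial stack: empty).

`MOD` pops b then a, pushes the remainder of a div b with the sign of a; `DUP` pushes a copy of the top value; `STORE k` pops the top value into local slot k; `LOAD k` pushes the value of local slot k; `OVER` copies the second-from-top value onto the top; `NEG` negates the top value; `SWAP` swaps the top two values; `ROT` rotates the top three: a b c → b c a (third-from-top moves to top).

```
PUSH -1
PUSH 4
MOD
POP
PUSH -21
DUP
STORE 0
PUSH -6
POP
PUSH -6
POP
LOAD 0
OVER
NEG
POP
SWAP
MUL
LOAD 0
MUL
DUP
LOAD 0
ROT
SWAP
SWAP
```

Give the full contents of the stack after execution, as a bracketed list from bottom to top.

PUSH -1   -1
PUSH 4    -1 4
MOD       -1
POP       (empty)
PUSH -21  -21
DUP       -21 -21
STORE 0   -21
PUSH -6   -21 -6
POP       -21
PUSH -6   -21 -6
POP       -21
LOAD 0    -21 -21
OVER      -21 -21 -21
NEG       -21 -21 21
POP       -21 -21
SWAP      -21 -21
MUL       441
LOAD 0    441 -21
MUL       -9261
DUP       -9261 -9261
LOAD 0    -9261 -9261 -21
ROT       -9261 -21 -9261
SWAP      -9261 -9261 -21
SWAP      -9261 -21 -9261

[-9261, -21, -9261]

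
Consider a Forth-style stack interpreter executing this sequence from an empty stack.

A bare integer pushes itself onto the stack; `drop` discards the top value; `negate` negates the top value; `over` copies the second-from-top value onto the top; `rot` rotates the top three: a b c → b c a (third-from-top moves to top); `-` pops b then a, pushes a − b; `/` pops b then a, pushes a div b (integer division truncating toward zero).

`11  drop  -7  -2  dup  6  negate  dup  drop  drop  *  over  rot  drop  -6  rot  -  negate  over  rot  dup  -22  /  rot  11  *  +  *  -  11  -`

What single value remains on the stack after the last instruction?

-540

11     : [11]
drop   : []
-7     : [-7]
-2     : [-7, -2]
dup    : [-7, -2, -2]
6      : [-7, -2, -2, 6]
negate : [-7, -2, -2, -6]
dup    : [-7, -2, -2, -6, -6]
drop   : [-7, -2, -2, -6]
drop   : [-7, -2, -2]
*      : [-7, 4]
over   : [-7, 4, -7]
rot    : [4, -7, -7]
drop   : [4, -7]
-6     : [4, -7, -6]
rot    : [-7, -6, 4]
-      : [-7, -10]
negate : [-7, 10]
over   : [-7, 10, -7]
rot    : [10, -7, -7]
dup    : [10, -7, -7, -7]
-22    : [10, -7, -7, -7, -22]
/      : [10, -7, -7, 0]
rot    : [10, -7, 0, -7]
11     : [10, -7, 0, -7, 11]
*      : [10, -7, 0, -77]
+      : [10, -7, -77]
*      : [10, 539]
-      : [-529]
11     : [-529, 11]
-      : [-540]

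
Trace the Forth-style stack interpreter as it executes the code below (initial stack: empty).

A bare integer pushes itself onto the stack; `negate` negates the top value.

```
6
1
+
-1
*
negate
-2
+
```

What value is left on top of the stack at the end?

6       [6]
1       [6, 1]
+       [7]
-1      [7, -1]
*       [-7]
negate  [7]
-2      [7, -2]
+       [5]

5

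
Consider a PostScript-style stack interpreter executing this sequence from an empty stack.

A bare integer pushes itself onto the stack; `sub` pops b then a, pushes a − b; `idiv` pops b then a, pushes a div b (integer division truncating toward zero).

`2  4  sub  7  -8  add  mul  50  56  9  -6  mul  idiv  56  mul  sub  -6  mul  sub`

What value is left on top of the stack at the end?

2    -> [2]
4    -> [2, 4]
sub  -> [-2]
7    -> [-2, 7]
-8   -> [-2, 7, -8]
add  -> [-2, -1]
mul  -> [2]
50   -> [2, 50]
56   -> [2, 50, 56]
9    -> [2, 50, 56, 9]
-6   -> [2, 50, 56, 9, -6]
mul  -> [2, 50, 56, -54]
idiv -> [2, 50, -1]
56   -> [2, 50, -1, 56]
mul  -> [2, 50, -56]
sub  -> [2, 106]
-6   -> [2, 106, -6]
mul  -> [2, -636]
sub  -> [638]

638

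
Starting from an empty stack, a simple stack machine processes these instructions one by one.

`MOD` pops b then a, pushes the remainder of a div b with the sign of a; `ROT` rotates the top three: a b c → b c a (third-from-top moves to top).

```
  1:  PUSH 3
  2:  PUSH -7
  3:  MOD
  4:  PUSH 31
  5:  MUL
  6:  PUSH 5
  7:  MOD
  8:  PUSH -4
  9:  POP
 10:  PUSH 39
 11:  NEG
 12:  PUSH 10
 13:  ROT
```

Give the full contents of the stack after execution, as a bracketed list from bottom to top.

PUSH 3  -> [3]
PUSH -7 -> [3, -7]
MOD     -> [3]
PUSH 31 -> [3, 31]
MUL     -> [93]
PUSH 5  -> [93, 5]
MOD     -> [3]
PUSH -4 -> [3, -4]
POP     -> [3]
PUSH 39 -> [3, 39]
NEG     -> [3, -39]
PUSH 10 -> [3, -39, 10]
ROT     -> [-39, 10, 3]

[-39, 10, 3]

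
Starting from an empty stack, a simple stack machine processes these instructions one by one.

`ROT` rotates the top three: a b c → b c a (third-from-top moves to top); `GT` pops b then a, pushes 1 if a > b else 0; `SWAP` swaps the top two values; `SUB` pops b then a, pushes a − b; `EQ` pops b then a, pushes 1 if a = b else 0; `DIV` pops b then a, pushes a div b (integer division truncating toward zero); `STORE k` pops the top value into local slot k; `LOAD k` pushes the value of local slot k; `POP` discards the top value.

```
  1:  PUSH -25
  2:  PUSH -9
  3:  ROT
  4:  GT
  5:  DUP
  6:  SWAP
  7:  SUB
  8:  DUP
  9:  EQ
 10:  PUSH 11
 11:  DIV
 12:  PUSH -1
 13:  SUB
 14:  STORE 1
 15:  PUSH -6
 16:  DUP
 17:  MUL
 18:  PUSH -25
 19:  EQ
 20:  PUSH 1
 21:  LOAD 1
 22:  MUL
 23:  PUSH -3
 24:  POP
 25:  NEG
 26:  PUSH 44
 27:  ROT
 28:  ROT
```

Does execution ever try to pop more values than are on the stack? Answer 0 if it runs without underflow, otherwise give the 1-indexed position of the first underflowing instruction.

3

PUSH -25 → [-25]
PUSH -9  → [-25, -9]
ROT  — needs 3 operands, stack has 2 → underflow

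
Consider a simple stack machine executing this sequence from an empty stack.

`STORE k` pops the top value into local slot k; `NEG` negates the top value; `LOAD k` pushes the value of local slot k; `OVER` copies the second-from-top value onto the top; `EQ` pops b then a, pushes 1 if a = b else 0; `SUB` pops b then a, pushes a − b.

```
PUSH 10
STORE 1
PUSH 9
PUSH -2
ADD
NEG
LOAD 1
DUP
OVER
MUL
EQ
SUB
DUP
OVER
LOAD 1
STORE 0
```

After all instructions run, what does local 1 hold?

10

PUSH 10  10
STORE 1  (empty)
PUSH 9   9
PUSH -2  9 -2
ADD      7
NEG      -7
LOAD 1   -7 10
DUP      -7 10 10
OVER     -7 10 10 10
MUL      -7 10 100
EQ       -7 0
SUB      -7
DUP      -7 -7
OVER     -7 -7 -7
LOAD 1   -7 -7 -7 10
STORE 0  -7 -7 -7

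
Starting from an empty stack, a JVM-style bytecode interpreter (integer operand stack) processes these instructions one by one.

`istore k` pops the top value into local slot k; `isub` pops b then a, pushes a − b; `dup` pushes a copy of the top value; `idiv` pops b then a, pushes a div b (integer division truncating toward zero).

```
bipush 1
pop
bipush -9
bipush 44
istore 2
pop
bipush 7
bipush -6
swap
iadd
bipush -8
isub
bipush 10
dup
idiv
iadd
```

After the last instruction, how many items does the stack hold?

bipush 1   [1]
pop        []
bipush -9  [-9]
bipush 44  [-9, 44]
istore 2   [-9]
pop        []
bipush 7   [7]
bipush -6  [7, -6]
swap       [-6, 7]
iadd       [1]
bipush -8  [1, -8]
isub       [9]
bipush 10  [9, 10]
dup        [9, 10, 10]
idiv       [9, 1]
iadd       [10]

1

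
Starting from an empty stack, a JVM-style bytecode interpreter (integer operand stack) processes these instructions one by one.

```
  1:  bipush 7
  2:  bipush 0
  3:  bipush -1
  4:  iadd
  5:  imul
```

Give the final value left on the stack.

bipush 7   7
bipush 0   7 0
bipush -1  7 0 -1
iadd       7 -1
imul       -7

-7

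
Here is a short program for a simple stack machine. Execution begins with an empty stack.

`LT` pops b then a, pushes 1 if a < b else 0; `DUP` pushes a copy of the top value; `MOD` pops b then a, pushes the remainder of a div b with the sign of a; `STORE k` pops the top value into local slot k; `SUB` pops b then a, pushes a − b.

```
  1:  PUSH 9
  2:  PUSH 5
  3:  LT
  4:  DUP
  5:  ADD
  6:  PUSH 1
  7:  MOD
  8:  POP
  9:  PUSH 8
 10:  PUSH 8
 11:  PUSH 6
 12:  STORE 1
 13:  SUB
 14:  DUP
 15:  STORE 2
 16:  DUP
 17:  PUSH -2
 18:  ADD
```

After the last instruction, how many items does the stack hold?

PUSH 9  -> 9
PUSH 5  -> 9 5
LT      -> 0
DUP     -> 0 0
ADD     -> 0
PUSH 1  -> 0 1
MOD     -> 0
POP     -> (empty)
PUSH 8  -> 8
PUSH 8  -> 8 8
PUSH 6  -> 8 8 6
STORE 1 -> 8 8
SUB     -> 0
DUP     -> 0 0
STORE 2 -> 0
DUP     -> 0 0
PUSH -2 -> 0 0 -2
ADD     -> 0 -2

2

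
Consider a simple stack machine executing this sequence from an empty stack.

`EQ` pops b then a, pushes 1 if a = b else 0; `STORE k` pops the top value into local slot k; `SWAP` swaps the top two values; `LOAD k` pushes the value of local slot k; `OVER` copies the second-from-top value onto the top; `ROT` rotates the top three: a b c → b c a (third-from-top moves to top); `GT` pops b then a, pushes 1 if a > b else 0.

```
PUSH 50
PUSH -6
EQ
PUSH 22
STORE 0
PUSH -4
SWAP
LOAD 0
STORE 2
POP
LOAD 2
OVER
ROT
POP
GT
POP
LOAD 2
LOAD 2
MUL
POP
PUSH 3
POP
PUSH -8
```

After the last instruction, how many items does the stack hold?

PUSH 50 → 50
PUSH -6 → 50 -6
EQ      → 0
PUSH 22 → 0 22
STORE 0 → 0
PUSH -4 → 0 -4
SWAP    → -4 0
LOAD 0  → -4 0 22
STORE 2 → -4 0
POP     → -4
LOAD 2  → -4 22
OVER    → -4 22 -4
ROT     → 22 -4 -4
POP     → 22 -4
GT      → 1
POP     → (empty)
LOAD 2  → 22
LOAD 2  → 22 22
MUL     → 484
POP     → (empty)
PUSH 3  → 3
POP     → (empty)
PUSH -8 → -8

1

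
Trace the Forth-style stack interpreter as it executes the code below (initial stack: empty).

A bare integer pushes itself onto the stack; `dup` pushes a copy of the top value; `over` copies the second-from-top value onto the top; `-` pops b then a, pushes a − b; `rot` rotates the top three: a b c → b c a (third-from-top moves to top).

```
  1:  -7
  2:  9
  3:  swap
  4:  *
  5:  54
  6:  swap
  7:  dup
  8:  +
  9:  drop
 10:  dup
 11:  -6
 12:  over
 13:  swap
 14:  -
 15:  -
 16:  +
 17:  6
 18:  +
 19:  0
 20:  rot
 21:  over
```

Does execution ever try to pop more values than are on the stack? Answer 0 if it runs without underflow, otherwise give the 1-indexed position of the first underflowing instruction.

-7   → [-7]
9    → [-7, 9]
swap → [9, -7]
*    → [-63]
54   → [-63, 54]
swap → [54, -63]
dup  → [54, -63, -63]
+    → [54, -126]
drop → [54]
dup  → [54, 54]
-6   → [54, 54, -6]
over → [54, 54, -6, 54]
swap → [54, 54, 54, -6]
-    → [54, 54, 60]
-    → [54, -6]
+    → [48]
6    → [48, 6]
+    → [54]
0    → [54, 0]
rot  — needs 3 operands, stack has 2 → underflow

20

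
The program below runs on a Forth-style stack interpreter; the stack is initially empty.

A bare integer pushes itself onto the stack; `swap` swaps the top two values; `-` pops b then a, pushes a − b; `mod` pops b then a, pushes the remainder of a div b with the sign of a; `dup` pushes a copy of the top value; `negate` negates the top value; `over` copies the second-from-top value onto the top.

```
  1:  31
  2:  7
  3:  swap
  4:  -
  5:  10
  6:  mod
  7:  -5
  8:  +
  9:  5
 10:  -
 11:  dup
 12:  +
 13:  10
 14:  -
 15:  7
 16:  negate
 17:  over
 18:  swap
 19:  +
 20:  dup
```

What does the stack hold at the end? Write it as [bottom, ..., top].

[-38, -45, -45]

31     → [31]
7      → [31, 7]
swap   → [7, 31]
-      → [-24]
10     → [-24, 10]
mod    → [-4]
-5     → [-4, -5]
+      → [-9]
5      → [-9, 5]
-      → [-14]
dup    → [-14, -14]
+      → [-28]
10     → [-28, 10]
-      → [-38]
7      → [-38, 7]
negate → [-38, -7]
over   → [-38, -7, -38]
swap   → [-38, -38, -7]
+      → [-38, -45]
dup    → [-38, -45, -45]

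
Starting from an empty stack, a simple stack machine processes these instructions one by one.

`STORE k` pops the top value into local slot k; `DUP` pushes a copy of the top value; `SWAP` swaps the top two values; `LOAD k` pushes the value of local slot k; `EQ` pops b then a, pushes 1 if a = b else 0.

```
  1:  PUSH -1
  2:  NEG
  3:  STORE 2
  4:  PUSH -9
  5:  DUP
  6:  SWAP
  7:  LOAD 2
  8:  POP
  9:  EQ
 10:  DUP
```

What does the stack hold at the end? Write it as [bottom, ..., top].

PUSH -1 : -1
NEG     : 1
STORE 2 : (empty)
PUSH -9 : -9
DUP     : -9 -9
SWAP    : -9 -9
LOAD 2  : -9 -9 1
POP     : -9 -9
EQ      : 1
DUP     : 1 1

[1, 1]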